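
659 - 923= - 264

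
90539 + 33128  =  123667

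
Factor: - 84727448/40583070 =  - 42363724/20291535 = - 2^2*3^( -2)*5^(-1)*11^(-1 )*13^1*40993^( - 1 )*814687^1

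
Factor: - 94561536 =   -  2^8*3^1 *123127^1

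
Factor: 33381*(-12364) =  - 412722684=- 2^2*3^2 * 11^1*281^1*3709^1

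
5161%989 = 216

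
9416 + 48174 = 57590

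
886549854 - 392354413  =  494195441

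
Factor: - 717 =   -  3^1 * 239^1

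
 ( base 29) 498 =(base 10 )3633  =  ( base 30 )413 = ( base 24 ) 679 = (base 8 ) 7061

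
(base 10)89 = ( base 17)54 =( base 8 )131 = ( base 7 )155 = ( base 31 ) 2R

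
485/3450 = 97/690 =0.14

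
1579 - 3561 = - 1982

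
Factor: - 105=-3^1 * 5^1*7^1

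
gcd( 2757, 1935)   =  3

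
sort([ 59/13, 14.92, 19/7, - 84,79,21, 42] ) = [ - 84, 19/7, 59/13,  14.92, 21 , 42, 79] 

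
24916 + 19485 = 44401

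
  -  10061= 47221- 57282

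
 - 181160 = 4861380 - 5042540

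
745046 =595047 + 149999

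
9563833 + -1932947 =7630886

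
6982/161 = 6982/161= 43.37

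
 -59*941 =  - 55519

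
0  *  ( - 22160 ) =0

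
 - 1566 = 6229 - 7795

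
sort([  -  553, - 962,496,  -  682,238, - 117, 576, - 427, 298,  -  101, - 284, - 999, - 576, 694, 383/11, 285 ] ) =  [ - 999, - 962, - 682, - 576,-553, - 427 , - 284,-117, - 101,383/11,238 , 285 , 298,496,576, 694]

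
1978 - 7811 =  - 5833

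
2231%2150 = 81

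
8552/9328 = 1069/1166=0.92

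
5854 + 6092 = 11946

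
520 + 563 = 1083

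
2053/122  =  16 + 101/122 = 16.83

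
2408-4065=-1657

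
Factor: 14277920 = 2^5*5^1*89237^1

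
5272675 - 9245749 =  - 3973074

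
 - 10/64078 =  - 5/32039=- 0.00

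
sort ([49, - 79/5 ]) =[ -79/5, 49] 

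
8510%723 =557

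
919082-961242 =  - 42160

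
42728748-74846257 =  - 32117509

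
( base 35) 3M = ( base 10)127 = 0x7F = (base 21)61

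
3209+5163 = 8372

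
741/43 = 17 + 10/43 =17.23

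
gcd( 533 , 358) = 1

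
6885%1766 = 1587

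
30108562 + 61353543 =91462105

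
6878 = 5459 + 1419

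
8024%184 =112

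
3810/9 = 1270/3 = 423.33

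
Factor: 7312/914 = 2^3 = 8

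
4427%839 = 232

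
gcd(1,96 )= 1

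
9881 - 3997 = 5884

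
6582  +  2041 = 8623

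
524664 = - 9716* (  -  54) 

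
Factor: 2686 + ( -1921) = 765 = 3^2*5^1*17^1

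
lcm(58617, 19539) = 58617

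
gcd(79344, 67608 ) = 72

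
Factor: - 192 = - 2^6 * 3^1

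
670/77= 8 + 54/77 =8.70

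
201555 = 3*67185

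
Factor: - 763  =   - 7^1*109^1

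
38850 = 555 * 70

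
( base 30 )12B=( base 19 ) 2D2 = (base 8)1713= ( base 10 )971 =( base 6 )4255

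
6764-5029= 1735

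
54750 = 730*75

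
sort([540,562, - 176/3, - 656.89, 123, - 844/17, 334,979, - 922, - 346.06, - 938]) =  [-938, - 922, - 656.89,-346.06,-176/3, -844/17, 123, 334, 540, 562, 979 ]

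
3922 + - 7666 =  - 3744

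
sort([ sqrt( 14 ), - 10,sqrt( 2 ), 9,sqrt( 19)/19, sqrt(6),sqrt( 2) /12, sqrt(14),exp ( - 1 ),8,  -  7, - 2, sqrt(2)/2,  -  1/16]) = [-10, - 7, - 2,  -  1/16, sqrt(2 )/12,sqrt(19)/19,exp(-1),sqrt(2 )/2,sqrt(2),sqrt( 6 ),sqrt(14 ),sqrt( 14), 8,9]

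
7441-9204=-1763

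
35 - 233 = - 198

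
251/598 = 251/598 = 0.42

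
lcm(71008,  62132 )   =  497056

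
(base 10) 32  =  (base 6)52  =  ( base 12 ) 28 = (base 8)40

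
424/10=212/5 = 42.40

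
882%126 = 0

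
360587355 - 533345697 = -172758342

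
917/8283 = 917/8283=0.11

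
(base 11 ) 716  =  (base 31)rr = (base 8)1540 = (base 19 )279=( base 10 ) 864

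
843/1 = 843  =  843.00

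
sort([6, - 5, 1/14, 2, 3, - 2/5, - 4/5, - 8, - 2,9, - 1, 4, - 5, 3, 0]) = [ - 8, - 5, - 5, - 2,-1, - 4/5,-2/5,0, 1/14, 2,3, 3 , 4, 6 , 9]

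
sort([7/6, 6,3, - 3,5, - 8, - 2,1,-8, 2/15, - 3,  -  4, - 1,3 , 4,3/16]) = [ - 8, - 8, - 4, -3,-3, - 2 , - 1, 2/15, 3/16,1,7/6, 3, 3,4, 5,6 ]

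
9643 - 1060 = 8583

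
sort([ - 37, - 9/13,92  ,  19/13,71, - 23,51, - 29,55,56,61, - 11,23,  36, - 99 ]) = [ - 99,-37, - 29, - 23, - 11 , - 9/13, 19/13, 23,36, 51, 55,56, 61, 71, 92]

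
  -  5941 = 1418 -7359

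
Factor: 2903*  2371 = 6883013 = 2371^1*2903^1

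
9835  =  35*281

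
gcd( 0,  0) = 0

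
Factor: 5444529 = 3^1*1814843^1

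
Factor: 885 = 3^1*5^1*59^1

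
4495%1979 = 537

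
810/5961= 270/1987 = 0.14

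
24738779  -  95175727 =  -70436948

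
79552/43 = 79552/43 = 1850.05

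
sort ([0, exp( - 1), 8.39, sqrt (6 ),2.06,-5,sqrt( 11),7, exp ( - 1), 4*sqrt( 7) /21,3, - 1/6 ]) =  [ - 5, - 1/6,0, exp( - 1), exp(-1 ), 4* sqrt( 7) /21 , 2.06,sqrt(6),3, sqrt( 11), 7, 8.39]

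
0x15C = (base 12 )250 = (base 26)da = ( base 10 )348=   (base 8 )534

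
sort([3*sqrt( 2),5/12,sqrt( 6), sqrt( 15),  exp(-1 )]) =[exp( - 1 ),5/12,sqrt(6),sqrt( 15),3*sqrt( 2)]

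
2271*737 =1673727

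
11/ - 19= - 1+8/19= -0.58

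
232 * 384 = 89088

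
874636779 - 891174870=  - 16538091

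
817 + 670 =1487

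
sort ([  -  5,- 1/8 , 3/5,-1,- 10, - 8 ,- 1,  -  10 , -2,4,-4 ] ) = [ -10,-10 ,  -  8, - 5 ,- 4, - 2 , - 1, - 1,-1/8, 3/5,4 ]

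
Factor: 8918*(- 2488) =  - 22187984 = - 2^4*7^3*13^1*311^1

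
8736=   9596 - 860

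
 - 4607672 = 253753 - 4861425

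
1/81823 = 1/81823 = 0.00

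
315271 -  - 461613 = 776884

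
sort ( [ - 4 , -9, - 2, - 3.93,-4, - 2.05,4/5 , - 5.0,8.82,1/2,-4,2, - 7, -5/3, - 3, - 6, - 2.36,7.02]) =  [ - 9,- 7,-6  ,-5.0, - 4 , - 4, - 4, - 3.93, - 3, - 2.36, - 2.05, - 2, - 5/3,1/2,4/5, 2,7.02,8.82 ] 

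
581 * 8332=4840892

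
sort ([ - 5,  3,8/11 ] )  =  [ - 5,  8/11,  3]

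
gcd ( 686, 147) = 49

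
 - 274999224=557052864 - 832052088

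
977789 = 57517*17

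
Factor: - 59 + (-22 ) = -81 = - 3^4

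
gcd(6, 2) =2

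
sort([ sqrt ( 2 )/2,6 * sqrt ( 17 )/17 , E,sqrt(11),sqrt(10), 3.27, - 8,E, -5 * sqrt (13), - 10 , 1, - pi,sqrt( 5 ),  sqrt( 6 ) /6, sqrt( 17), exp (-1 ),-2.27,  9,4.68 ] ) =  [ - 5 * sqrt (13 ), - 10,  -  8, - pi, - 2.27, exp( - 1), sqrt(6)/6, sqrt(2)/2, 1, 6*sqrt ( 17)/17, sqrt(5 ),E, E,sqrt( 10 ),3.27,sqrt ( 11 ),sqrt(17 ),  4.68, 9]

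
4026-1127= 2899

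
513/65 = 513/65 = 7.89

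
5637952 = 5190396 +447556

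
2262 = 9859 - 7597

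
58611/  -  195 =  - 301+ 28/65 = - 300.57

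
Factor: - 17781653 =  - 17781653^1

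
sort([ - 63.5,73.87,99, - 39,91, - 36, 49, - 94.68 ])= [ - 94.68, - 63.5, - 39, - 36, 49, 73.87,91, 99 ]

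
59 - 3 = 56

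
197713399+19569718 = 217283117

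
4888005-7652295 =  - 2764290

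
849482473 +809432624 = 1658915097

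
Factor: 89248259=89248259^1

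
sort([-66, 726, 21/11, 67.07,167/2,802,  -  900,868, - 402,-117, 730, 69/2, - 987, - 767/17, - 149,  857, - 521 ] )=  [  -  987, - 900, - 521, - 402, - 149, - 117, - 66,  -  767/17,21/11,  69/2,67.07,167/2,726,730,802,857, 868 ]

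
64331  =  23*2797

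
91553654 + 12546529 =104100183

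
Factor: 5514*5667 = 2^1*3^2*919^1*1889^1 =31247838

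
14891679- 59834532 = -44942853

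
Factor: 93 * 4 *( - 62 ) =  - 23064=- 2^3*3^1*31^2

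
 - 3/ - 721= 3/721 = 0.00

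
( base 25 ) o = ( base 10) 24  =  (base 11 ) 22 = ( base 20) 14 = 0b11000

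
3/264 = 1/88 = 0.01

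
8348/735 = 11 + 263/735=11.36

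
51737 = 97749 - 46012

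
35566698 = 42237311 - 6670613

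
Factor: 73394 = 2^1*36697^1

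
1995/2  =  1995/2= 997.50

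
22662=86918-64256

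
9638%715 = 343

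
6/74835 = 2/24945 = 0.00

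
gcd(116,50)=2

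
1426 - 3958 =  - 2532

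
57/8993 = 57/8993 = 0.01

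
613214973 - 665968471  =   - 52753498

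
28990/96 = 301+47/48 = 301.98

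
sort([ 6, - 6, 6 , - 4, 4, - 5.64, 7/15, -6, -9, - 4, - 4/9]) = [ - 9, - 6, - 6,-5.64,  -  4, - 4,-4/9, 7/15 , 4,6, 6 ] 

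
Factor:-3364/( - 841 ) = 2^2 = 4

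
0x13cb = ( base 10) 5067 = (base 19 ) e0d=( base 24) 8J3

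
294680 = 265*1112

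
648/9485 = 648/9485 = 0.07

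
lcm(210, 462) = 2310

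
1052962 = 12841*82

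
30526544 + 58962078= 89488622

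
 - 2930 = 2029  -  4959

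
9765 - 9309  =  456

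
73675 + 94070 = 167745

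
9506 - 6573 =2933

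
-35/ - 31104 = 35/31104 = 0.00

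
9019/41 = 9019/41 =219.98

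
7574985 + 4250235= 11825220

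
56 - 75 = - 19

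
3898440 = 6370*612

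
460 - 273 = 187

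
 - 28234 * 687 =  - 19396758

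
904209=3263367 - 2359158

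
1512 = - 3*( - 504 ) 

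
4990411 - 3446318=1544093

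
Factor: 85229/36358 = 2^( - 1)*7^ ( - 3)*53^( - 1)*85229^1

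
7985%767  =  315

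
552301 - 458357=93944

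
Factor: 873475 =5^2*34939^1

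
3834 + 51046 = 54880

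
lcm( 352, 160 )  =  1760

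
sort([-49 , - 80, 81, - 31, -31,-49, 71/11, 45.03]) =[-80,-49,- 49 ,-31, - 31, 71/11, 45.03, 81]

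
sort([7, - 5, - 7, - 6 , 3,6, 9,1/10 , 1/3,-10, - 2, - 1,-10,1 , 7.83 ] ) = [ - 10,-10  , - 7,-6,  -  5,-2,  -  1,1/10,1/3, 1, 3,6,7,7.83,9]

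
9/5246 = 9/5246 = 0.00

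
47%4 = 3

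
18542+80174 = 98716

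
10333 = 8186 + 2147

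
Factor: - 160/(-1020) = 8/51= 2^3 * 3^( -1)*17^(  -  1)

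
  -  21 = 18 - 39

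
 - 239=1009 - 1248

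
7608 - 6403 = 1205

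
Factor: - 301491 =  - 3^2*139^1*241^1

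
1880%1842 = 38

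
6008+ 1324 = 7332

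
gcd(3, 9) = 3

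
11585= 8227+3358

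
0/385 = 0 = 0.00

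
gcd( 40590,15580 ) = 410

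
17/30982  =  17/30982 = 0.00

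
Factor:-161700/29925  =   - 308/57 =-2^2*3^(-1 )*7^1*11^1*19^ (  -  1 ) 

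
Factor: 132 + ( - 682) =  -2^1*5^2*  11^1  =  -  550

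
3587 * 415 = 1488605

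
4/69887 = 4/69887  =  0.00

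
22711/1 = 22711  =  22711.00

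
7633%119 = 17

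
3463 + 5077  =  8540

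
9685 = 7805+1880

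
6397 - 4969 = 1428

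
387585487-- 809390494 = 1196975981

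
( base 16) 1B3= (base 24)I3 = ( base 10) 435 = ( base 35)cf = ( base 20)11f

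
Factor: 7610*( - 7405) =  - 56352050=- 2^1* 5^2*761^1*1481^1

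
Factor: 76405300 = 2^2*5^2*764053^1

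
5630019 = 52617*107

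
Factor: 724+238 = 2^1*13^1*37^1 = 962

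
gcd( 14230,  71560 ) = 10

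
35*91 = 3185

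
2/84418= 1/42209 = 0.00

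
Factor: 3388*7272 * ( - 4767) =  - 117447134112 = - 2^5*3^3*7^2  *  11^2*101^1  *  227^1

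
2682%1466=1216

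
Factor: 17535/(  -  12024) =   -  2^( - 3)*3^( - 1)*5^1 *7^1 = -35/24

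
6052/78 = 3026/39 = 77.59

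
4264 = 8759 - 4495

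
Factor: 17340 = 2^2*3^1*5^1*17^2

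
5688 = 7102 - 1414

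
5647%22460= 5647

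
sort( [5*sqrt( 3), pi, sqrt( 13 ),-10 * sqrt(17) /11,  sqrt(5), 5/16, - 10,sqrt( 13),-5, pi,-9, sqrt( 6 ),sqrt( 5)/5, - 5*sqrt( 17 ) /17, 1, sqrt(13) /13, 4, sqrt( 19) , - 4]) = [-10, - 9, - 5,-4, - 10*sqrt(17)/11,-5*sqrt( 17) /17, sqrt ( 13 ) /13, 5/16, sqrt(5 )/5, 1,sqrt(5),sqrt(6),pi,pi, sqrt( 13),sqrt( 13),4, sqrt( 19 ), 5*sqrt( 3 ) ] 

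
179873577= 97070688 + 82802889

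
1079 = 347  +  732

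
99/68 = 99/68 = 1.46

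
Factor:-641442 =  - 2^1*3^1* 106907^1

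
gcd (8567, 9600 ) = 1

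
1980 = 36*55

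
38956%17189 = 4578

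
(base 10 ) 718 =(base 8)1316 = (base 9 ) 877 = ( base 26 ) 11g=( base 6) 3154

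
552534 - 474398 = 78136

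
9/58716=1/6524 = 0.00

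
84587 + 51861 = 136448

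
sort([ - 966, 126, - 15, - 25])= [ - 966, - 25, - 15, 126] 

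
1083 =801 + 282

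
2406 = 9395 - 6989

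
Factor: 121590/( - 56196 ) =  - 965/446 = - 2^( - 1 )*5^1*193^1 * 223^( - 1)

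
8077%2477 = 646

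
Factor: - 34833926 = -2^1*3583^1*4861^1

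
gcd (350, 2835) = 35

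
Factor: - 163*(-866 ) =141158 = 2^1 * 163^1*433^1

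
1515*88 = 133320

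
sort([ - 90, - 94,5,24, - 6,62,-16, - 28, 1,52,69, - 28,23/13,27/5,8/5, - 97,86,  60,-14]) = [ - 97,  -  94,- 90, - 28, - 28, - 16, - 14,  -  6,1, 8/5,  23/13,5,27/5,24,52 , 60,62,69,86 ]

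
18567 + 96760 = 115327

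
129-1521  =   - 1392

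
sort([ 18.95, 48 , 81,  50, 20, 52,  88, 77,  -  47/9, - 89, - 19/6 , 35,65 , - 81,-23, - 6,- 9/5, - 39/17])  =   [-89, - 81, - 23,- 6,  -  47/9, - 19/6, - 39/17 , - 9/5, 18.95,  20, 35, 48, 50,  52,  65  ,  77 , 81, 88] 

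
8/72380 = 2/18095= 0.00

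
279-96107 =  - 95828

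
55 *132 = 7260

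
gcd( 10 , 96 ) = 2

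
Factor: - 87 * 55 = - 3^1* 5^1*11^1*29^1 = - 4785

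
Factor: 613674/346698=11^(  -  1)*17^ ( - 1 )*331^1  =  331/187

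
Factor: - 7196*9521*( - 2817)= 2^2*3^2*7^1*257^1 * 313^1 *9521^1 =193001447772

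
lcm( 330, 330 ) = 330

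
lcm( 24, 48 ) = 48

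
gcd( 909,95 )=1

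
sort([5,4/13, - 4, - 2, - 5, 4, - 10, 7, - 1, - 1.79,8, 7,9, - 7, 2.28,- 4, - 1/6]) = [ - 10, - 7, - 5, - 4, - 4, - 2, - 1.79,  -  1, - 1/6,4/13, 2.28,4, 5,7, 7,8, 9 ] 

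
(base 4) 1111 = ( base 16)55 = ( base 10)85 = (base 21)41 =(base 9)104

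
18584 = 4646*4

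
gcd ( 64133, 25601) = 1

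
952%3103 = 952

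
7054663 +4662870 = 11717533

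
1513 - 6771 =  - 5258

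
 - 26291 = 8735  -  35026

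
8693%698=317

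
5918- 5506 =412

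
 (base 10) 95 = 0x5f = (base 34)2r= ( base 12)7b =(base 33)2T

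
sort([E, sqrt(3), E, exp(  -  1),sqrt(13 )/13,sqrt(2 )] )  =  [sqrt(13 ) /13,exp ( -1 ),sqrt(2 ),sqrt(3 ), E,E ] 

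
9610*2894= 27811340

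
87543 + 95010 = 182553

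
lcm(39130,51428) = 1799980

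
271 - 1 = 270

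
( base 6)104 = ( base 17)26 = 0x28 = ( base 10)40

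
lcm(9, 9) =9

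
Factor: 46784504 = 2^3*13^1*449851^1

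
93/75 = 1 + 6/25= 1.24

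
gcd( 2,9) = 1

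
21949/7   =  21949/7 = 3135.57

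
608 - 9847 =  - 9239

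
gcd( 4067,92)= 1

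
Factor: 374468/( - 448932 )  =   - 523/627= - 3^( - 1)*11^( - 1) * 19^( - 1)*523^1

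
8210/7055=1+ 231/1411=1.16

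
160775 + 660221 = 820996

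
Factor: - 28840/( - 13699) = 2^3*5^1 * 19^ (-1)  =  40/19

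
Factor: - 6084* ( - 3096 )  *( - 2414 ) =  - 2^6*3^4*13^2*17^1*43^1 * 71^1 = - 45470258496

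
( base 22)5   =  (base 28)5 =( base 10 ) 5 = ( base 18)5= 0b101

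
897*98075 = 87973275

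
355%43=11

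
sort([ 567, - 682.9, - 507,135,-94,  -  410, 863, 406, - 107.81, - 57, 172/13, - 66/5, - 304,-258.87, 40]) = [-682.9, - 507,-410,-304, - 258.87, - 107.81, - 94,- 57,  -  66/5, 172/13, 40,135 , 406,567 , 863]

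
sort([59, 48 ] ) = [48, 59 ]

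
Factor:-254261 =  - 7^2 *5189^1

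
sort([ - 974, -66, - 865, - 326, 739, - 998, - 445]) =[ - 998, - 974, - 865,  -  445,  -  326,-66, 739]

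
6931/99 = 6931/99 = 70.01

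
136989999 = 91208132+45781867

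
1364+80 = 1444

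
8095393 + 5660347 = 13755740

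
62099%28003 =6093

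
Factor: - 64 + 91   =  3^3 = 27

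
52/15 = 52/15 = 3.47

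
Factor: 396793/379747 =419/401 = 401^( - 1)*419^1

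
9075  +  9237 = 18312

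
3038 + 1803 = 4841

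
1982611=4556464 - 2573853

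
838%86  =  64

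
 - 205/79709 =- 1  +  79504/79709 = - 0.00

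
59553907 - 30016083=29537824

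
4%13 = 4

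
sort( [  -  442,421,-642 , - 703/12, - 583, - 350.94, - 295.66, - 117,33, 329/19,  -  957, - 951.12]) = [ - 957, - 951.12, - 642, - 583, - 442, - 350.94 , - 295.66, - 117, - 703/12, 329/19,33, 421]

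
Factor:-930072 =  - 2^3*3^1 *11^1*13^1*  271^1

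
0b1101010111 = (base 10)855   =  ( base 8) 1527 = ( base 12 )5b3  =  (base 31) RI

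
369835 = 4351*85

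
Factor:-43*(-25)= 5^2 * 43^1 = 1075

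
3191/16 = 199 + 7/16 = 199.44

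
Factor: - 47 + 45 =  - 2^1 = - 2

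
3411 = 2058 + 1353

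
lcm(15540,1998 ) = 139860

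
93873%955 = 283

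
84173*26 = 2188498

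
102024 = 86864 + 15160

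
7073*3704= 26198392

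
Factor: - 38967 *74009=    - 2883908703 = - 3^1*13^1 * 31^1 *419^1*5693^1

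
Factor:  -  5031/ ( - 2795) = 3^2 * 5^( - 1) = 9/5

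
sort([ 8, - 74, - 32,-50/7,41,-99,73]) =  [ - 99,- 74, - 32, - 50/7,8,41, 73] 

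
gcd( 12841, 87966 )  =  1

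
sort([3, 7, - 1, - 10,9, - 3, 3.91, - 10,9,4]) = [ - 10, - 10,-3, - 1,3,  3.91,4,7 , 9, 9]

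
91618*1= 91618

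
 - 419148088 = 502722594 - 921870682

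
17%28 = 17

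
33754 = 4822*7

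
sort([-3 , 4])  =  [ - 3 , 4 ]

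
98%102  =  98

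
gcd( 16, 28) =4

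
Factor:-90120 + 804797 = 714677^1  =  714677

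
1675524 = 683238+992286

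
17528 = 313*56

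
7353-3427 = 3926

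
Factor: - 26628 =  - 2^2* 3^1*7^1*317^1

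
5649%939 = 15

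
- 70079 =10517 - 80596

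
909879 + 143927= 1053806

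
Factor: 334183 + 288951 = 2^1*311567^1 = 623134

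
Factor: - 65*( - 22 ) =1430 = 2^1*5^1*11^1*13^1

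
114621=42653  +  71968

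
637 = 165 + 472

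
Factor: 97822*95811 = 9372423642 = 2^1* 3^1 * 59^1 * 109^1 * 293^1*829^1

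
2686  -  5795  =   - 3109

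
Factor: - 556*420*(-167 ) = 38997840 = 2^4*3^1  *  5^1*7^1 * 139^1  *167^1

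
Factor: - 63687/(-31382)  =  69/34 = 2^( - 1) * 3^1*17^( - 1 )*23^1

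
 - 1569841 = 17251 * ( - 91)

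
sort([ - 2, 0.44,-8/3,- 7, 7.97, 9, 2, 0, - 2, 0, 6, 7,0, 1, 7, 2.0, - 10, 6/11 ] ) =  [ - 10,- 7, - 8/3, - 2,-2, 0, 0, 0,  0.44, 6/11,1 , 2, 2.0, 6,7,7,7.97, 9 ]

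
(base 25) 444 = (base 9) 3513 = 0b101000101100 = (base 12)1610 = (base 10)2604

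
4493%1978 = 537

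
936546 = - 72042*(-13)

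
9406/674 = 13 + 322/337  =  13.96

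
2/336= 1/168 = 0.01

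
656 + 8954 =9610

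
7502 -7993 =-491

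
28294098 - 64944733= -36650635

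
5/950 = 1/190 = 0.01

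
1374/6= 229 = 229.00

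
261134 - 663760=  - 402626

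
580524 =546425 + 34099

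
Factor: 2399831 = 7^1  *  342833^1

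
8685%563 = 240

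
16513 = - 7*( - 2359 )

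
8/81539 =8/81539 = 0.00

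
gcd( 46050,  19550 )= 50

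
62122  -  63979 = -1857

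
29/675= 29/675= 0.04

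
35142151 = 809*43439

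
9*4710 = 42390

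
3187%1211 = 765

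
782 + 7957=8739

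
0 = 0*515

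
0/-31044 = 0/1 = - 0.00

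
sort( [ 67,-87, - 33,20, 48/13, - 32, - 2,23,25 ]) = [- 87,-33, - 32, - 2, 48/13, 20,  23,25,67]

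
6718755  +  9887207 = 16605962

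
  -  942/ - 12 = 157/2 = 78.50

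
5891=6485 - 594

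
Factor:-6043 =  - 6043^1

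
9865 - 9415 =450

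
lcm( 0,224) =0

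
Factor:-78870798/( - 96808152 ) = 13145133/16134692=   2^( - 2)*3^1*7^(  -  1 )* 41^1*307^ ( - 1 )*1877^(  -  1)*106871^1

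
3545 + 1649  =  5194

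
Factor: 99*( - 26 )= -2^1*3^2* 11^1*13^1 = - 2574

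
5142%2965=2177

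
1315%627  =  61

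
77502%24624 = 3630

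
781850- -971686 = 1753536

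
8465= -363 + 8828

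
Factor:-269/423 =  - 3^(- 2 )*47^( - 1) * 269^1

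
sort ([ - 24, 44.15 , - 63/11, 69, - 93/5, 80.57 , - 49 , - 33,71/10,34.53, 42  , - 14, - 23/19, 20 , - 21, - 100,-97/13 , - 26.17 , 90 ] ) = [ - 100, - 49, - 33, - 26.17,  -  24, - 21, - 93/5, - 14, - 97/13, - 63/11, - 23/19,  71/10 , 20 , 34.53,42, 44.15 , 69, 80.57, 90]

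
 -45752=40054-85806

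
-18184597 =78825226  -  97009823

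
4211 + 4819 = 9030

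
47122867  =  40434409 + 6688458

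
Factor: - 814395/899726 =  - 2^(-1 )*3^1*5^1*19^( - 1)*  23677^( - 1 )*  54293^1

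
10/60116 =5/30058 = 0.00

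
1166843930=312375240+854468690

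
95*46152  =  4384440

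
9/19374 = 3/6458 = 0.00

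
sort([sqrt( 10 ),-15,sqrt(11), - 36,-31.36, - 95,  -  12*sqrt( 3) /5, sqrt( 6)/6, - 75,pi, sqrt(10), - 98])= [ - 98, - 95, - 75 , - 36, - 31.36, - 15,-12*sqrt(3)/5,sqrt( 6 ) /6,pi,sqrt( 10),sqrt(10) , sqrt( 11)]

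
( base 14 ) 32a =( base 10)626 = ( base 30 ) KQ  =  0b1001110010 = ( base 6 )2522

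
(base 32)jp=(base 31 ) KD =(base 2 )1001111001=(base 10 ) 633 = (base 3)212110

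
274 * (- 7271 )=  - 1992254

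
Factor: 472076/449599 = 2^2*11^1*17^ ( - 1 )*53^ ( - 1)*499^ ( - 1 )*10729^1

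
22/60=11/30 = 0.37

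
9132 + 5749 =14881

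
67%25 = 17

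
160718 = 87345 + 73373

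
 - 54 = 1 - 55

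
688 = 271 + 417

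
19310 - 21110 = -1800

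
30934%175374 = 30934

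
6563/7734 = 6563/7734= 0.85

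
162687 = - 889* (-183 ) 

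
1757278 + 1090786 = 2848064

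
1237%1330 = 1237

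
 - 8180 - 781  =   - 8961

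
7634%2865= 1904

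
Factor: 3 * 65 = 195 = 3^1*5^1*13^1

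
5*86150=430750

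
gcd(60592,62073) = 1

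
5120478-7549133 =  - 2428655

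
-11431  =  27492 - 38923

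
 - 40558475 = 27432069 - 67990544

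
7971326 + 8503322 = 16474648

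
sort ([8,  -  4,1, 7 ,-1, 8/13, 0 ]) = [  -  4,-1 , 0, 8/13, 1 , 7 , 8]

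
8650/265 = 1730/53 = 32.64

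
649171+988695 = 1637866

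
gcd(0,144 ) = 144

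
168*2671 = 448728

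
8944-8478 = 466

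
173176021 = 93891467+79284554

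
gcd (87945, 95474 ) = 1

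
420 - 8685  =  -8265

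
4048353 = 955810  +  3092543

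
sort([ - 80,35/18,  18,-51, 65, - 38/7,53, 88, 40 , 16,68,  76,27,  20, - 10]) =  [ - 80, - 51, - 10, - 38/7, 35/18,16, 18, 20,27, 40,53,  65,68,76,  88]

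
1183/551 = 1183/551 = 2.15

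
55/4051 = 55/4051 = 0.01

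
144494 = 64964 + 79530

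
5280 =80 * 66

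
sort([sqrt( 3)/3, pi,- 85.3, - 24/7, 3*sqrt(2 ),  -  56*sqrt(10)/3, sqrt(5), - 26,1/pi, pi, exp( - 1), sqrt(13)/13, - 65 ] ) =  [ - 85.3,  -  65, - 56*sqrt(10)/3, - 26, - 24/7,  sqrt( 13 )/13, 1/pi,exp( -1), sqrt(3 ) /3, sqrt ( 5) , pi,  pi, 3*sqrt(2)]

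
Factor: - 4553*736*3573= -11973151584 = -2^5 * 3^2*23^1*29^1 * 157^1 *397^1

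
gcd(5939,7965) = 1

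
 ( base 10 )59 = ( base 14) 43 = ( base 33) 1q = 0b111011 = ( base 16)3b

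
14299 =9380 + 4919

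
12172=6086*2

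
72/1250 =36/625 = 0.06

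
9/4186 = 9/4186 = 0.00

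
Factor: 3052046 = 2^1 * 19^1* 80317^1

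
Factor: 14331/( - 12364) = -51/44=- 2^( - 2 )*3^1*11^(-1)*17^1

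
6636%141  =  9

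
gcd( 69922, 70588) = 2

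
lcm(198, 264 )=792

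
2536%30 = 16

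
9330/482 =4665/241  =  19.36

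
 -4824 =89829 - 94653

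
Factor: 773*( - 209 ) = - 11^1*19^1*773^1= -161557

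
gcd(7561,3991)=1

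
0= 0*582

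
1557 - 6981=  - 5424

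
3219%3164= 55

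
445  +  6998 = 7443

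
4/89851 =4/89851 = 0.00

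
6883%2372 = 2139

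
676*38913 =26305188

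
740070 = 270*2741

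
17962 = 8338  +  9624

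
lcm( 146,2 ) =146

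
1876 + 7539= 9415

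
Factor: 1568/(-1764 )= -8/9 = - 2^3*3^(-2 ) 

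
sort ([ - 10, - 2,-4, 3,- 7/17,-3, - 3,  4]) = [ - 10,-4, - 3, - 3, - 2, - 7/17,3,4]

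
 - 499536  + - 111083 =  - 610619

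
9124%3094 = 2936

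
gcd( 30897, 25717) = 1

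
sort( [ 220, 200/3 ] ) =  [200/3, 220]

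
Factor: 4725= 3^3*5^2 * 7^1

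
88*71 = 6248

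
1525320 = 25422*60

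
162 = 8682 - 8520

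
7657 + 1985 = 9642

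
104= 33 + 71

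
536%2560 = 536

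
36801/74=36801/74 = 497.31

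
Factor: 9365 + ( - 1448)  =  7917 = 3^1*7^1*13^1 * 29^1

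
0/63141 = 0 = 0.00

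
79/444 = 79/444 = 0.18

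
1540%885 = 655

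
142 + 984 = 1126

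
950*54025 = 51323750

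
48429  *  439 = 21260331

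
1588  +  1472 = 3060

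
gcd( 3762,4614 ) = 6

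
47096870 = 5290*8903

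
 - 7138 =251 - 7389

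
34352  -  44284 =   -  9932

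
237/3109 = 237/3109= 0.08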